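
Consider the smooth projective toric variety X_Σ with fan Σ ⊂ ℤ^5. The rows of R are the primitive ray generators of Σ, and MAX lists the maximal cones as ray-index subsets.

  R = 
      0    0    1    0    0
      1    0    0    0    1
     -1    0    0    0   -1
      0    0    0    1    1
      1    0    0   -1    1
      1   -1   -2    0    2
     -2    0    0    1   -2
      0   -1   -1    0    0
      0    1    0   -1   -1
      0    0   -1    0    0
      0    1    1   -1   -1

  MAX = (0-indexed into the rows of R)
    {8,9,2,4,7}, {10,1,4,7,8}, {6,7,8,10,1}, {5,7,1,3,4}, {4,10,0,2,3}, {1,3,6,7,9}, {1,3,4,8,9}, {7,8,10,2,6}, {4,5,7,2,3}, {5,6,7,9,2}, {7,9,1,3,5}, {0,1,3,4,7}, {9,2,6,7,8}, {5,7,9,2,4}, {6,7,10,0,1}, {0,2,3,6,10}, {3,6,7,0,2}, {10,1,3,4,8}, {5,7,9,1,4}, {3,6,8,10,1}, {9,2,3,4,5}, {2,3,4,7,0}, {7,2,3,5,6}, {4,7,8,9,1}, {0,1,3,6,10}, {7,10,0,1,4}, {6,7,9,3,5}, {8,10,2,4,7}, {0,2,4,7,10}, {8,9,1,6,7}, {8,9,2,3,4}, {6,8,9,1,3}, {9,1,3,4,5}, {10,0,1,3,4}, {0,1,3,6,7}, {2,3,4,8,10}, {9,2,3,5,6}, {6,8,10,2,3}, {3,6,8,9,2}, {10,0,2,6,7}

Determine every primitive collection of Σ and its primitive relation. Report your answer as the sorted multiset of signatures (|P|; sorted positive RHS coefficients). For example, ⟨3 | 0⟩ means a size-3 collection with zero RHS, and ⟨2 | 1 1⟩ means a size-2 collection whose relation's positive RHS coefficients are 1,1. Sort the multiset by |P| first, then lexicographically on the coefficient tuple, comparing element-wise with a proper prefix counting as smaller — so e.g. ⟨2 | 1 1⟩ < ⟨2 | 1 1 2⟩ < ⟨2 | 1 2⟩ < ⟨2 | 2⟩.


Primitive collections (13):

  P={0,9}:  v_{0} + v_{9} = 0  ⇒ sig = ⟨2 | 0⟩
  P={1,2}:  v_{1} + v_{2} = 0  ⇒ sig = ⟨2 | 0⟩
  P={0,8}:  v_{0} + v_{8} = v_{10}  ⇒ sig = ⟨2 | 1⟩
  P={4,6}:  v_{4} + v_{6} = v_{2}  ⇒ sig = ⟨2 | 1⟩
  P={9,10}:  v_{9} + v_{10} = v_{8}  ⇒ sig = ⟨2 | 1⟩
  P={5,10}:  v_{5} + v_{10} = v_{4} + v_{9}  ⇒ sig = ⟨2 | 1 1⟩
  P={0,5}:  v_{0} + v_{5} = v_{3} + v_{4} + v_{7}  ⇒ sig = ⟨2 | 1 1 1⟩
  P={5,8}:  v_{5} + v_{8} = v_{4} + 2·v_{9}  ⇒ sig = ⟨2 | 1 2⟩
  P={3,7,10}:  v_{3} + v_{7} + v_{10} = 0  ⇒ sig = ⟨3 | 0⟩
  P={3,7,8}:  v_{3} + v_{7} + v_{8} = v_{9}  ⇒ sig = ⟨3 | 1⟩
  P={1,5,6}:  v_{1} + v_{5} + v_{6} = v_{3} + v_{7} + v_{9}  ⇒ sig = ⟨3 | 1 1 1⟩
  P={3,4,7,9}:  v_{3} + v_{4} + v_{7} + v_{9} = v_{5}  ⇒ sig = ⟨4 | 1⟩
  P={2,3,7,9}:  v_{2} + v_{3} + v_{7} + v_{9} = v_{5} + v_{6}  ⇒ sig = ⟨4 | 1 1⟩

Hence PRS(X_Σ) =
[⟨2 | 0⟩, ⟨2 | 0⟩, ⟨2 | 1⟩, ⟨2 | 1⟩, ⟨2 | 1⟩, ⟨2 | 1 1⟩, ⟨2 | 1 1 1⟩, ⟨2 | 1 2⟩, ⟨3 | 0⟩, ⟨3 | 1⟩, ⟨3 | 1 1 1⟩, ⟨4 | 1⟩, ⟨4 | 1 1⟩]


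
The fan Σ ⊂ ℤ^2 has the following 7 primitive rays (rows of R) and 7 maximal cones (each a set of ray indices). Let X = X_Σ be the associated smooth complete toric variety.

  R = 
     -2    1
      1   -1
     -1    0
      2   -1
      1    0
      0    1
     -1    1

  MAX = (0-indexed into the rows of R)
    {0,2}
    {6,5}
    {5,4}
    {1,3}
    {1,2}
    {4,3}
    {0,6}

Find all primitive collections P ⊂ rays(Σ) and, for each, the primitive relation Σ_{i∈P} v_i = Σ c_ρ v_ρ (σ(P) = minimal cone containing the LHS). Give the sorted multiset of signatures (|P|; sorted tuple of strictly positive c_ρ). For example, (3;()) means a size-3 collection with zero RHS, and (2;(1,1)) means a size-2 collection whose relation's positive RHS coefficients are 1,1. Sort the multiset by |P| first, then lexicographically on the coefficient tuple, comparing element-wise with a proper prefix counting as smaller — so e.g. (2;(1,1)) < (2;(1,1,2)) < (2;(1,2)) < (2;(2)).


Primitive collections (14):

  {0,3}:  v_{0} + v_{3} = 0  ⇒ sig = (2;())
  {1,6}:  v_{1} + v_{6} = 0  ⇒ sig = (2;())
  {2,4}:  v_{2} + v_{4} = 0  ⇒ sig = (2;())
  {0,1}:  v_{0} + v_{1} = v_{2}  ⇒ sig = (2;(1))
  {0,4}:  v_{0} + v_{4} = v_{6}  ⇒ sig = (2;(1))
  {1,4}:  v_{1} + v_{4} = v_{3}  ⇒ sig = (2;(1))
  {1,5}:  v_{1} + v_{5} = v_{4}  ⇒ sig = (2;(1))
  {2,3}:  v_{2} + v_{3} = v_{1}  ⇒ sig = (2;(1))
  {2,5}:  v_{2} + v_{5} = v_{6}  ⇒ sig = (2;(1))
  {2,6}:  v_{2} + v_{6} = v_{0}  ⇒ sig = (2;(1))
  {3,6}:  v_{3} + v_{6} = v_{4}  ⇒ sig = (2;(1))
  {4,6}:  v_{4} + v_{6} = v_{5}  ⇒ sig = (2;(1))
  {0,5}:  v_{0} + v_{5} = 2·v_{6}  ⇒ sig = (2;(2))
  {3,5}:  v_{3} + v_{5} = 2·v_{4}  ⇒ sig = (2;(2))

so the primitive-relation signature multiset is
{ (2;()) ×3,  (2;(1)) ×9,  (2;(2)) ×2 }


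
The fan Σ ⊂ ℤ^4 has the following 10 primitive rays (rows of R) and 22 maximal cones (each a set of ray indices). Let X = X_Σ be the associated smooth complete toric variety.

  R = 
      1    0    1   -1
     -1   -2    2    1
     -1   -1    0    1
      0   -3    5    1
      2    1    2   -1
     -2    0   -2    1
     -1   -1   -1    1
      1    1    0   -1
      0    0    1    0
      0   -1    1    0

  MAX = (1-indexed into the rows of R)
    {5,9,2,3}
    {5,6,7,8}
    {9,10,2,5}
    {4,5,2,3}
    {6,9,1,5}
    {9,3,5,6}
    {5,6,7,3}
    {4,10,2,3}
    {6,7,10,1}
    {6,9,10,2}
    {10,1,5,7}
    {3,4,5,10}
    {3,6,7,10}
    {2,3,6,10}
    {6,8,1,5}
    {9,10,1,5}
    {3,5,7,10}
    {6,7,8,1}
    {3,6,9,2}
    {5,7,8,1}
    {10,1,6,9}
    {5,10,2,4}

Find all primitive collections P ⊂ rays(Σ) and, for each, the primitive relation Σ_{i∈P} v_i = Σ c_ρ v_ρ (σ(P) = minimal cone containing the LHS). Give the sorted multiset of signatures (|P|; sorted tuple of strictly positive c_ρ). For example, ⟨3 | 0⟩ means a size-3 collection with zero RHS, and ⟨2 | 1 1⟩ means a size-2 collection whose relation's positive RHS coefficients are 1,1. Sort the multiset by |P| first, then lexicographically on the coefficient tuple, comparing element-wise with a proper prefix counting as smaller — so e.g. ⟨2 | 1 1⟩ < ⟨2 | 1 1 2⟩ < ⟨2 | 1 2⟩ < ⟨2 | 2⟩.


Σ has 18 primitive collections:

  • {3,8}:  v_{3} + v_{8} = 0  ⟹  sig = ⟨2 | 0⟩
  • {1,3}:  v_{1} + v_{3} = v_{10}  ⟹  sig = ⟨2 | 1⟩
  • {7,9}:  v_{7} + v_{9} = v_{3}  ⟹  sig = ⟨2 | 1⟩
  • {8,10}:  v_{8} + v_{10} = v_{1}  ⟹  sig = ⟨2 | 1⟩
  • {2,8}:  v_{2} + v_{8} = v_{9} + v_{10}  ⟹  sig = ⟨2 | 1 1⟩
  • {4,6}:  v_{4} + v_{6} = v_{2} + v_{3} + v_{9}  ⟹  sig = ⟨2 | 1 1 1⟩
  • {4,8}:  v_{4} + v_{8} = v_{2} + v_{5} + v_{10}  ⟹  sig = ⟨2 | 1 1 1⟩
  • {8,9}:  v_{8} + v_{9} = v_{1} + v_{5} + v_{6}  ⟹  sig = ⟨2 | 1 1 1⟩
  • {1,4}:  v_{1} + v_{4} = v_{2} + v_{5} + 2·v_{10}  ⟹  sig = ⟨2 | 1 1 2⟩
  • {1,2}:  v_{1} + v_{2} = v_{9} + 2·v_{10}  ⟹  sig = ⟨2 | 1 2⟩
  • {2,7}:  v_{2} + v_{7} = 2·v_{3} + v_{10}  ⟹  sig = ⟨2 | 1 2⟩
  • {4,9}:  v_{4} + v_{9} = 2·v_{2} + v_{5}  ⟹  sig = ⟨2 | 1 2⟩
  • {4,7}:  v_{4} + v_{7} = 3·v_{3} + v_{5} + 2·v_{10}  ⟹  sig = ⟨2 | 1 2 3⟩
  • {3,9,10}:  v_{3} + v_{9} + v_{10} = v_{2}  ⟹  sig = ⟨3 | 1⟩
  • {5,6,10}:  v_{5} + v_{6} + v_{10} = v_{9}  ⟹  sig = ⟨3 | 1⟩
  • {2,5,6}:  v_{2} + v_{5} + v_{6} = v_{3} + 2·v_{9}  ⟹  sig = ⟨3 | 1 2⟩
  • {1,5,6,7}:  v_{1} + v_{5} + v_{6} + v_{7} = 0  ⟹  sig = ⟨4 | 0⟩
  • {2,3,5,10}:  v_{2} + v_{3} + v_{5} + v_{10} = v_{4}  ⟹  sig = ⟨4 | 1⟩

Signatures (|P|; sorted positive RHS coefficients), sorted:
{ ⟨2 | 0⟩,  ⟨2 | 1⟩ ×3,  ⟨2 | 1 1⟩,  ⟨2 | 1 1 1⟩ ×3,  ⟨2 | 1 1 2⟩,  ⟨2 | 1 2⟩ ×3,  ⟨2 | 1 2 3⟩,  ⟨3 | 1⟩ ×2,  ⟨3 | 1 2⟩,  ⟨4 | 0⟩,  ⟨4 | 1⟩ }


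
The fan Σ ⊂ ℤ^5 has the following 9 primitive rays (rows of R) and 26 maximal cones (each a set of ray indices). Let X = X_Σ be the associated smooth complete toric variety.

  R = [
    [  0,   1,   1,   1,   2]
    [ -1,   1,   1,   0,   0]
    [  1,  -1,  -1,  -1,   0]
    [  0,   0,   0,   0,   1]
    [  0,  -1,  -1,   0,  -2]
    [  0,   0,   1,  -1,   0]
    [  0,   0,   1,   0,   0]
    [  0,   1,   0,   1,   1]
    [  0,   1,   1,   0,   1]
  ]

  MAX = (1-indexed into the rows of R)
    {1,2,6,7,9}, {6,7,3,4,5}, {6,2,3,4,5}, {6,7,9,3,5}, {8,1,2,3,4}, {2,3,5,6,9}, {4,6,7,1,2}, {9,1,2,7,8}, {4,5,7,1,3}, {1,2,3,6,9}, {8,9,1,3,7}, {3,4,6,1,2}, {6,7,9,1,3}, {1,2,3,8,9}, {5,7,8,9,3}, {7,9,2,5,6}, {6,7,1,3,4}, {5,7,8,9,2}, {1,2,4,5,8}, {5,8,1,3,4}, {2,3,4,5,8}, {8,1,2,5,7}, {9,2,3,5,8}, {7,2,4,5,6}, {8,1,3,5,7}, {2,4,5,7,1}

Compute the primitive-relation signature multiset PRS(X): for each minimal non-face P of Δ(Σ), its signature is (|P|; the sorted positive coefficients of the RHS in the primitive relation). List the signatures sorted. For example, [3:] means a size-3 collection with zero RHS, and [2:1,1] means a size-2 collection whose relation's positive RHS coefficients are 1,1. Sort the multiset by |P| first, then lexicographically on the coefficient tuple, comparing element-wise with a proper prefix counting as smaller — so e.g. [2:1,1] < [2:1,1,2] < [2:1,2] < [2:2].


7 collections generate NE(X_Σ); each relation:

  P = {6,8}:  v_{6} + v_{8} = v_{9} — sig = [2:1]
  P = {4,9}:  v_{4} + v_{9} = v_{1} + v_{2} + v_{3} — sig = [2:1,1,1]
  P = {1,5,6}:  v_{1} + v_{5} + v_{6} = v_{7} — sig = [3:1]
  P = {2,3,7}:  v_{2} + v_{3} + v_{7} = v_{6} — sig = [3:1]
  P = {4,7,8}:  v_{4} + v_{7} + v_{8} = v_{1} — sig = [3:1]
  P = {1,5,9}:  v_{1} + v_{5} + v_{9} = v_{7} + v_{8} — sig = [3:1,1]
  P = {1,2,3,5}:  v_{1} + v_{2} + v_{3} + v_{5} = 0 — sig = [4:]

Hence PRS(X_Σ) =
{ [2:1],  [2:1,1,1],  [3:1] ×3,  [3:1,1],  [4:] }


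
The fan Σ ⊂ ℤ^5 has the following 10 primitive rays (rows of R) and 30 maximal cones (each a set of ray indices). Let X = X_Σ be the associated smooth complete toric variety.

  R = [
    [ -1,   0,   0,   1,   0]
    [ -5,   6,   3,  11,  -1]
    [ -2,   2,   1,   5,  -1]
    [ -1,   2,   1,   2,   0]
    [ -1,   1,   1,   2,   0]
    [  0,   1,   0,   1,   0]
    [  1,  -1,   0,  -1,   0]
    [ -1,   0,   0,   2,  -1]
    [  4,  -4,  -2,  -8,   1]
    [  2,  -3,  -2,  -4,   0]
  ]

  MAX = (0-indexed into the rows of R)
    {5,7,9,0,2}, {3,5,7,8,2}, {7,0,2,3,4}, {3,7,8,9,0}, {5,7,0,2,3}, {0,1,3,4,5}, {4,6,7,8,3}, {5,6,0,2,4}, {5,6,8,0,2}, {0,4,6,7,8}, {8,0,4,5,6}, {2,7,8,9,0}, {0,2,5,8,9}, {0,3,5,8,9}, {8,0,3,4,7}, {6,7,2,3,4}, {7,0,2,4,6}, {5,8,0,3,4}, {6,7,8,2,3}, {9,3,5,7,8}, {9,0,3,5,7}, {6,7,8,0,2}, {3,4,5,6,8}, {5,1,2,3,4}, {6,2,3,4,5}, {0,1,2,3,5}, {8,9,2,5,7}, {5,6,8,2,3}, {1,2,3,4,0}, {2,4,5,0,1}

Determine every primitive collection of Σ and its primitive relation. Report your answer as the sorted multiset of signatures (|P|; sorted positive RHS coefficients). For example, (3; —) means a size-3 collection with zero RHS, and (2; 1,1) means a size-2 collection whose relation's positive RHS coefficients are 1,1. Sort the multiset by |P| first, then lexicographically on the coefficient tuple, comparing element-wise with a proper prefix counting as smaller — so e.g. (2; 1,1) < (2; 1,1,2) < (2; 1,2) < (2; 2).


14 minimal non-faces of Δ(Σ) (on 10 rays):

  P={1,8}:  v_{1} + v_{8} = v_{4} + v_{5}  ⇒ sig = (2; 1,1)
  P={1,9}:  v_{1} + v_{9} = v_{0} + v_{2} + v_{5}  ⇒ sig = (2; 1,1,1)
  P={4,9}:  v_{4} + v_{9} = v_{0} + v_{2} + v_{8}  ⇒ sig = (2; 1,1,1)
  P={1,6}:  v_{1} + v_{6} = v_{2} + 2·v_{4} + v_{5}  ⇒ sig = (2; 1,1,2)
  P={1,7}:  v_{1} + v_{7} = v_{0} + 2·v_{2} + v_{3}  ⇒ sig = (2; 1,1,2)
  P={6,9}:  v_{6} + v_{9} = v_{0} + 2·v_{2} + 2·v_{8}  ⇒ sig = (2; 1,2,2)
  P={0,3,6}:  v_{0} + v_{3} + v_{6} = v_{4}  ⇒ sig = (3; 1)
  P={2,4,8}:  v_{2} + v_{4} + v_{8} = v_{6}  ⇒ sig = (3; 1)
  P={4,5,7}:  v_{4} + v_{5} + v_{7} = v_{2}  ⇒ sig = (3; 1)
  P={2,3,9}:  v_{2} + v_{3} + v_{9} = v_{5} + v_{7}  ⇒ sig = (3; 1,1)
  P={5,6,7}:  v_{5} + v_{6} + v_{7} = 2·v_{2} + v_{8}  ⇒ sig = (3; 1,2)
  P={0,2,3,8}:  v_{0} + v_{2} + v_{3} + v_{8} = 0  ⇒ sig = (4; —)
  P={0,5,7,8}:  v_{0} + v_{5} + v_{7} + v_{8} = v_{9}  ⇒ sig = (4; 1)
  P={0,2,3,4,5}:  v_{0} + v_{2} + v_{3} + v_{4} + v_{5} = v_{1}  ⇒ sig = (5; 1)

so the primitive-relation signature multiset is
{ (2; 1,1),  (2; 1,1,1) ×2,  (2; 1,1,2) ×2,  (2; 1,2,2),  (3; 1) ×3,  (3; 1,1),  (3; 1,2),  (4; —),  (4; 1),  (5; 1) }


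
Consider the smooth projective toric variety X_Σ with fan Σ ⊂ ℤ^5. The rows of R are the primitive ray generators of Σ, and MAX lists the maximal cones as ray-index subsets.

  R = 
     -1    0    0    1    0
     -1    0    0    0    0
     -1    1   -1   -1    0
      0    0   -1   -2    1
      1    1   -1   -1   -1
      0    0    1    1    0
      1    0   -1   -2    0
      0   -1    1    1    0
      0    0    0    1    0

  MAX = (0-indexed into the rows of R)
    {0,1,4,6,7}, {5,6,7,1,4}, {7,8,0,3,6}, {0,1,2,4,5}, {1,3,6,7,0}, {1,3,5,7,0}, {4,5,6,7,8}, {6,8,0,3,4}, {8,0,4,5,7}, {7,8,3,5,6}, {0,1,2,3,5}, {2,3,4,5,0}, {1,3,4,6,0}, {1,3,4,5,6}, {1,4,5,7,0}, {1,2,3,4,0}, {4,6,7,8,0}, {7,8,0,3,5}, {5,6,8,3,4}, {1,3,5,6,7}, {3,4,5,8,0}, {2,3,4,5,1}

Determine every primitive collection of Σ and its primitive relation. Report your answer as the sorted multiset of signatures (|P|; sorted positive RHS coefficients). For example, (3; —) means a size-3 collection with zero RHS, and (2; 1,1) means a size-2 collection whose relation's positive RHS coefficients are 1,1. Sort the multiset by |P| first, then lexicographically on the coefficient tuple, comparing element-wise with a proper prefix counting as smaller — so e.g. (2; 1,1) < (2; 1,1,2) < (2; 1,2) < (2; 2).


7 minimal non-faces of Δ(Σ) (on 9 rays):

  P={1,8}:  v_{1} + v_{8} = v_{0}  ⇒ sig = (2; 1)
  P={2,7}:  v_{2} + v_{7} = v_{1}  ⇒ sig = (2; 1)
  P={2,6}:  v_{2} + v_{6} = v_{1} + v_{3} + v_{4}  ⇒ sig = (2; 1,1,1)
  P={2,8}:  v_{2} + v_{8} = 2·v_{0} + v_{3} + v_{4} + v_{5}  ⇒ sig = (2; 1,1,1,2)
  P={0,5,6}:  v_{0} + v_{5} + v_{6} = 0  ⇒ sig = (3; —)
  P={3,4,7}:  v_{3} + v_{4} + v_{7} = v_{6}  ⇒ sig = (3; 1)
  P={0,1,3,4,5}:  v_{0} + v_{1} + v_{3} + v_{4} + v_{5} = v_{2}  ⇒ sig = (5; 1)

so the primitive-relation signature multiset is
[(2; 1), (2; 1), (2; 1,1,1), (2; 1,1,1,2), (3; —), (3; 1), (5; 1)]


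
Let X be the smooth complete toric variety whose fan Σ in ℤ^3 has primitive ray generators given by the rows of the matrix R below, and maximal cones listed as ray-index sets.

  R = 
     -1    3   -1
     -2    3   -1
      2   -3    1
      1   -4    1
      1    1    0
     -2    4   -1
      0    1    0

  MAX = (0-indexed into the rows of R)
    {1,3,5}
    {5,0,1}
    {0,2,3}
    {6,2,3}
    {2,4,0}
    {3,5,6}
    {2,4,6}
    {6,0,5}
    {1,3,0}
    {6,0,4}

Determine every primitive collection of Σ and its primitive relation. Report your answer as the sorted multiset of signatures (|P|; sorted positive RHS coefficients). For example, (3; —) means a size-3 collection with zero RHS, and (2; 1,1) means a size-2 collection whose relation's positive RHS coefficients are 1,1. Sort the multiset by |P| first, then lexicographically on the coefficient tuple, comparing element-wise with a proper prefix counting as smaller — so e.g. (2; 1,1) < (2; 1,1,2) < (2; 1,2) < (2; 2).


The 9 primitive collections of Σ (r=7, n=3):

  P = {1,2}:  v_{1} + v_{2} = 0  so sig = (2; —)
  P = {1,6}:  v_{1} + v_{6} = v_{5}  so sig = (2; 1)
  P = {2,5}:  v_{2} + v_{5} = v_{6}  so sig = (2; 1)
  P = {3,4}:  v_{3} + v_{4} = v_{2}  so sig = (2; 1)
  P = {1,4}:  v_{1} + v_{4} = v_{0} + v_{6}  so sig = (2; 1,1)
  P = {4,5}:  v_{4} + v_{5} = v_{0} + 2·v_{6}  so sig = (2; 1,2)
  P = {0,3,6}:  v_{0} + v_{3} + v_{6} = 0  so sig = (3; —)
  P = {0,2,6}:  v_{0} + v_{2} + v_{6} = v_{4}  so sig = (3; 1)
  P = {0,3,5}:  v_{0} + v_{3} + v_{5} = v_{1}  so sig = (3; 1)

Hence PRS(X_Σ) =
    |P|=2: 6 collections, coeffs (), (1), (1), (1), (1,1), (1,2)
    |P|=3: 3 collections, coeffs (), (1), (1)


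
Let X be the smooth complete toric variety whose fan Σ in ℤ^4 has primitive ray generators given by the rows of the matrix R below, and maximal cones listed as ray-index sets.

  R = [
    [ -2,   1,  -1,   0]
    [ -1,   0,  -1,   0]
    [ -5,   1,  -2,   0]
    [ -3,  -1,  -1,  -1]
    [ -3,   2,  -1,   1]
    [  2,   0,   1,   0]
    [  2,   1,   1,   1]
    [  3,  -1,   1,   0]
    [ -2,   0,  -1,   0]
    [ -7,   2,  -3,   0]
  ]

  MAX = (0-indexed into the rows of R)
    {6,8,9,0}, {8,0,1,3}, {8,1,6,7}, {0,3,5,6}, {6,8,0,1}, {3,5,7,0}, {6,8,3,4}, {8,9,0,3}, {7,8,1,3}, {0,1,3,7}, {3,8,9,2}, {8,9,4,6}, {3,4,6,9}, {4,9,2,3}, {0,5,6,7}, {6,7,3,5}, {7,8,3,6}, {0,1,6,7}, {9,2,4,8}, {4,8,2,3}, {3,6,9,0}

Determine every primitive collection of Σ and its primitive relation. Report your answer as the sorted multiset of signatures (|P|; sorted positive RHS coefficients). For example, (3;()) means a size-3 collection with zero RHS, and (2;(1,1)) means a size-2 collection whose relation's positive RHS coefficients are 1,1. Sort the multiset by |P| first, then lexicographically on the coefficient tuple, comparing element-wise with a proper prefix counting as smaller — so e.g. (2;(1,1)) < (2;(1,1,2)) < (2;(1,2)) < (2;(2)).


The 20 primitive collections of Σ (r=10, n=4):

  {5,8}:  v_{5} + v_{8} = 0  →  sig = (2;())
  {0,2}:  v_{0} + v_{2} = v_{9}  →  sig = (2;(1))
  {2,6}:  v_{2} + v_{6} = v_{4}  →  sig = (2;(1))
  {2,7}:  v_{2} + v_{7} = v_{8}  →  sig = (2;(1))
  {0,4}:  v_{0} + v_{4} = v_{6} + v_{9}  →  sig = (2;(1,1))
  {1,5}:  v_{1} + v_{5} = v_{0} + v_{7}  →  sig = (2;(1,1))
  {4,7}:  v_{4} + v_{7} = v_{6} + v_{8}  →  sig = (2;(1,1))
  {7,9}:  v_{7} + v_{9} = v_{0} + v_{8}  →  sig = (2;(1,1))
  {2,5}:  v_{2} + v_{5} = v_{0} + v_{3} + v_{6}  →  sig = (2;(1,1,1))
  {1,4}:  v_{1} + v_{4} = v_{0} + v_{6} + 2·v_{8}  →  sig = (2;(1,1,2))
  {4,5}:  v_{4} + v_{5} = v_{0} + v_{3} + 2·v_{6}  →  sig = (2;(1,1,2))
  {5,9}:  v_{5} + v_{9} = 2·v_{0} + v_{3} + v_{6}  →  sig = (2;(1,1,2))
  {1,2}:  v_{1} + v_{2} = v_{0} + 2·v_{8}  →  sig = (2;(1,2))
  {1,9}:  v_{1} + v_{9} = 2·v_{0} + 2·v_{8}  →  sig = (2;(2,2))
  {0,7,8}:  v_{0} + v_{7} + v_{8} = v_{1}  →  sig = (3;(1))
  {1,3,6}:  v_{1} + v_{3} + v_{6} = v_{8}  →  sig = (3;(1))
  {0,3,6,7}:  v_{0} + v_{3} + v_{6} + v_{7} = 0  →  sig = (4;())
  {0,3,6,8}:  v_{0} + v_{3} + v_{6} + v_{8} = v_{2}  →  sig = (4;(1))
  {3,6,8,9}:  v_{3} + v_{6} + v_{8} + v_{9} = 2·v_{2}  →  sig = (4;(2))
  {3,4,8,9}:  v_{3} + v_{4} + v_{8} + v_{9} = 3·v_{2}  →  sig = (4;(3))

so the primitive-relation signature multiset is
    |P|=2: 14 collections, coeffs (), (1), (1), (1), (1,1), (1,1), (1,1), (1,1), (1,1,1), (1,1,2), (1,1,2), (1,1,2), (1,2), (2,2)
    |P|=3: 2 collections, coeffs (1), (1)
    |P|=4: 4 collections, coeffs (), (1), (2), (3)


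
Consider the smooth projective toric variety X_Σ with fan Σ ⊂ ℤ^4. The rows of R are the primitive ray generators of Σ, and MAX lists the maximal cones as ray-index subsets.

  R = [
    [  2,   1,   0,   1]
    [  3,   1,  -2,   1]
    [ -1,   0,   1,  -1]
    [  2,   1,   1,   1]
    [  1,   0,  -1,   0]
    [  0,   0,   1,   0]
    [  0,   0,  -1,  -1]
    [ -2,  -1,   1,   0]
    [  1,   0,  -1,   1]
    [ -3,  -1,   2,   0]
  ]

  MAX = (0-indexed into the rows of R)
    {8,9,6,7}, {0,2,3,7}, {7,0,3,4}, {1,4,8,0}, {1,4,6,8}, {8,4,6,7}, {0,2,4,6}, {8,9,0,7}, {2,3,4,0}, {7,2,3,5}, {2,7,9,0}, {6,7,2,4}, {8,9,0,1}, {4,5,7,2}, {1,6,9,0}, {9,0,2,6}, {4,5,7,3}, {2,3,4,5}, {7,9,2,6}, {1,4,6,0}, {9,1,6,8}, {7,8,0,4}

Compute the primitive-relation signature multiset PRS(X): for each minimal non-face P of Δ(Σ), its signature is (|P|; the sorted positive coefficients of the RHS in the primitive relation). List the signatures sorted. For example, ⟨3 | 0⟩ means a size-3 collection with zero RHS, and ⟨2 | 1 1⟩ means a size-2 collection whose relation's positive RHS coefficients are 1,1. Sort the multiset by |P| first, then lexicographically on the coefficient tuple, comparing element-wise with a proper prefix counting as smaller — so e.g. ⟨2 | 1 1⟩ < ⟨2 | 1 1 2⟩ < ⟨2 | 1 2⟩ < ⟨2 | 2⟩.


The 17 primitive collections of Σ (r=10, n=4):

  P = {2,8}:  v_{2} + v_{8} = 0 ; sig = ⟨2 | 0⟩
  P = {0,5}:  v_{0} + v_{5} = v_{3} ; sig = ⟨2 | 1⟩
  P = {1,7}:  v_{1} + v_{7} = v_{8} ; sig = ⟨2 | 1⟩
  P = {4,9}:  v_{4} + v_{9} = v_{7} ; sig = ⟨2 | 1⟩
  P = {1,2}:  v_{1} + v_{2} = v_{0} + v_{6} ; sig = ⟨2 | 1 1⟩
  P = {1,5}:  v_{1} + v_{5} = v_{0} + v_{4} ; sig = ⟨2 | 1 1⟩
  P = {5,6}:  v_{5} + v_{6} = v_{2} + v_{4} ; sig = ⟨2 | 1 1⟩
  P = {3,6}:  v_{3} + v_{6} = v_{0} + v_{2} + v_{4} ; sig = ⟨2 | 1 1 1⟩
  P = {5,8}:  v_{5} + v_{8} = v_{0} + v_{4} + v_{7} ; sig = ⟨2 | 1 1 1⟩
  P = {3,8}:  v_{3} + v_{8} = 2·v_{0} + v_{4} + v_{7} ; sig = ⟨2 | 1 1 2⟩
  P = {5,9}:  v_{5} + v_{9} = v_{0} + v_{2} + 2·v_{7} ; sig = ⟨2 | 1 1 2⟩
  P = {1,3}:  v_{1} + v_{3} = 2·v_{0} + v_{4} ; sig = ⟨2 | 1 2⟩
  P = {3,9}:  v_{3} + v_{9} = 2·v_{0} + v_{2} + 2·v_{7} ; sig = ⟨2 | 1 2 2⟩
  P = {0,6,7}:  v_{0} + v_{6} + v_{7} = 0 ; sig = ⟨3 | 0⟩
  P = {0,6,8}:  v_{0} + v_{6} + v_{8} = v_{1} ; sig = ⟨3 | 1⟩
  P = {0,2,4,7}:  v_{0} + v_{2} + v_{4} + v_{7} = v_{5} ; sig = ⟨4 | 1⟩
  P = {2,3,4,7}:  v_{2} + v_{3} + v_{4} + v_{7} = 2·v_{5} ; sig = ⟨4 | 2⟩

Hence PRS(X_Σ) =
    ⟨2 | 0⟩
    ⟨2 | 1⟩
    ⟨2 | 1⟩
    ⟨2 | 1⟩
    ⟨2 | 1 1⟩
    ⟨2 | 1 1⟩
    ⟨2 | 1 1⟩
    ⟨2 | 1 1 1⟩
    ⟨2 | 1 1 1⟩
    ⟨2 | 1 1 2⟩
    ⟨2 | 1 1 2⟩
    ⟨2 | 1 2⟩
    ⟨2 | 1 2 2⟩
    ⟨3 | 0⟩
    ⟨3 | 1⟩
    ⟨4 | 1⟩
    ⟨4 | 2⟩


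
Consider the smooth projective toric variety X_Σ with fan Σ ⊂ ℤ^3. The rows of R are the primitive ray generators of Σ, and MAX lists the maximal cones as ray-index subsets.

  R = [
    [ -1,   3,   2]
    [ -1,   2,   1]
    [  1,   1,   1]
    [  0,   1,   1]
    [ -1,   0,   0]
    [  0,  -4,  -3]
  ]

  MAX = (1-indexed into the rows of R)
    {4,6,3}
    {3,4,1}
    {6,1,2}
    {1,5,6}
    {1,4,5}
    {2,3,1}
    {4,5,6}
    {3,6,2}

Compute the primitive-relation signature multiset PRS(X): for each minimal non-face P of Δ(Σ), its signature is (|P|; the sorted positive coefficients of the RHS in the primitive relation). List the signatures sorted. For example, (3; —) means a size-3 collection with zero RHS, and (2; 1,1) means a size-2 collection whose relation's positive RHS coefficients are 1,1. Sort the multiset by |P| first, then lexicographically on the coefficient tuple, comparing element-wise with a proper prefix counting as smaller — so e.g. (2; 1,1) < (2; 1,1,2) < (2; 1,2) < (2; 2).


The 5 primitive collections of Σ (r=6, n=3):

  {2,4}:  v_{2} + v_{4} = v_{1}  ⇒ sig = (2; 1)
  {3,5}:  v_{3} + v_{5} = v_{4}  ⇒ sig = (2; 1)
  {2,5}:  v_{2} + v_{5} = 2·v_{1} + v_{6}  ⇒ sig = (2; 1,2)
  {1,3,6}:  v_{1} + v_{3} + v_{6} = 0  ⇒ sig = (3; —)
  {1,4,6}:  v_{1} + v_{4} + v_{6} = v_{5}  ⇒ sig = (3; 1)

Signatures (|P|; sorted positive RHS coefficients), sorted:
{ (2; 1) ×2,  (2; 1,2),  (3; —),  (3; 1) }


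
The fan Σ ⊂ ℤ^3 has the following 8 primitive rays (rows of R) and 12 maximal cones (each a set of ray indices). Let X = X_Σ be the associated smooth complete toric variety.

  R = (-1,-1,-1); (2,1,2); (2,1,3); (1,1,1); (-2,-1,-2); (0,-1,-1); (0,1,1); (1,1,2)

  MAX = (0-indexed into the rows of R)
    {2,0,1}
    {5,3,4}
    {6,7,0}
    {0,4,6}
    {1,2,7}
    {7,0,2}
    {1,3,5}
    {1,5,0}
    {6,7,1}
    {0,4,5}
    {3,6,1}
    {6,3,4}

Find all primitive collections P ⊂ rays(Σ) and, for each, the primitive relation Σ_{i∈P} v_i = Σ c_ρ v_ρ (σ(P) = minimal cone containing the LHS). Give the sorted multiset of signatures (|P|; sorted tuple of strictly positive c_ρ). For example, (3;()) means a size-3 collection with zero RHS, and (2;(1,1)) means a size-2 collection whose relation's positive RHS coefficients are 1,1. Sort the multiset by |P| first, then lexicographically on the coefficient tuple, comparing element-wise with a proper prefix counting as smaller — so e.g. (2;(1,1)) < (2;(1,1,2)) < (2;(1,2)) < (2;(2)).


Σ has 12 primitive collections:

  P={0,3}:  v_{0} + v_{3} = 0  ⇒ sig = (2;())
  P={1,4}:  v_{1} + v_{4} = 0  ⇒ sig = (2;())
  P={5,6}:  v_{5} + v_{6} = 0  ⇒ sig = (2;())
  P={2,3}:  v_{2} + v_{3} = v_{1} + v_{7}  ⇒ sig = (2;(1,1))
  P={2,4}:  v_{2} + v_{4} = v_{0} + v_{7}  ⇒ sig = (2;(1,1))
  P={3,7}:  v_{3} + v_{7} = v_{1} + v_{6}  ⇒ sig = (2;(1,1))
  P={4,7}:  v_{4} + v_{7} = v_{0} + v_{6}  ⇒ sig = (2;(1,1))
  P={5,7}:  v_{5} + v_{7} = v_{0} + v_{1}  ⇒ sig = (2;(1,1))
  P={2,6}:  v_{2} + v_{6} = 2·v_{7}  ⇒ sig = (2;(2))
  P={2,5}:  v_{2} + v_{5} = 2·v_{0} + 2·v_{1}  ⇒ sig = (2;(2,2))
  P={0,1,6}:  v_{0} + v_{1} + v_{6} = v_{7}  ⇒ sig = (3;(1))
  P={0,1,7}:  v_{0} + v_{1} + v_{7} = v_{2}  ⇒ sig = (3;(1))

so the primitive-relation signature multiset is
{ (2;()) ×3,  (2;(1,1)) ×5,  (2;(2)),  (2;(2,2)),  (3;(1)) ×2 }


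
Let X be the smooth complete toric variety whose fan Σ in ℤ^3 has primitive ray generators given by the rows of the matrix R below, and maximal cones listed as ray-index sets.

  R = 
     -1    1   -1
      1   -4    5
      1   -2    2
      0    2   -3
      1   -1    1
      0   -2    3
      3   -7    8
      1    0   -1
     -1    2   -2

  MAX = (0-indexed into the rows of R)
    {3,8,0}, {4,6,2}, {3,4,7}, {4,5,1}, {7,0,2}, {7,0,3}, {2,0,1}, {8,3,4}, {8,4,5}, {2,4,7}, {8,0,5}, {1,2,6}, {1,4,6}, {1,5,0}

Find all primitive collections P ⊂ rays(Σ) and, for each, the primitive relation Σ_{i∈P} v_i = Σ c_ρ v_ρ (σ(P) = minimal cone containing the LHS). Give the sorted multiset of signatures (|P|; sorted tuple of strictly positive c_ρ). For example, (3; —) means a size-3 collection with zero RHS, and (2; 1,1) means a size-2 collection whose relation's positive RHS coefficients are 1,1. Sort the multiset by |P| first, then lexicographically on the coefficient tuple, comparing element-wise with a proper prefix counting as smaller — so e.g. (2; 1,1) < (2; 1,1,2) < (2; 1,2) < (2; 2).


Δ(Σ) — 9 vertices, 16 min non-faces:

  P = {0,4}:  v_{0} + v_{4} = 0  ⇒ sig = (2; —)
  P = {2,8}:  v_{2} + v_{8} = 0  ⇒ sig = (2; —)
  P = {3,5}:  v_{3} + v_{5} = 0  ⇒ sig = (2; —)
  P = {1,3}:  v_{1} + v_{3} = v_{2}  ⇒ sig = (2; 1)
  P = {1,8}:  v_{1} + v_{8} = v_{5}  ⇒ sig = (2; 1)
  P = {2,3}:  v_{2} + v_{3} = v_{7}  ⇒ sig = (2; 1)
  P = {2,5}:  v_{2} + v_{5} = v_{1}  ⇒ sig = (2; 1)
  P = {5,7}:  v_{5} + v_{7} = v_{2}  ⇒ sig = (2; 1)
  P = {7,8}:  v_{7} + v_{8} = v_{3}  ⇒ sig = (2; 1)
  P = {0,6}:  v_{0} + v_{6} = v_{1} + v_{2}  ⇒ sig = (2; 1,1)
  P = {6,8}:  v_{6} + v_{8} = v_{1} + v_{4}  ⇒ sig = (2; 1,1)
  P = {3,6}:  v_{3} + v_{6} = 2·v_{2} + v_{4}  ⇒ sig = (2; 1,2)
  P = {5,6}:  v_{5} + v_{6} = 2·v_{1} + v_{4}  ⇒ sig = (2; 1,2)
  P = {6,7}:  v_{6} + v_{7} = 3·v_{2} + v_{4}  ⇒ sig = (2; 1,3)
  P = {1,7}:  v_{1} + v_{7} = 2·v_{2}  ⇒ sig = (2; 2)
  P = {1,2,4}:  v_{1} + v_{2} + v_{4} = v_{6}  ⇒ sig = (3; 1)

Sorted signature multiset PRS(X):
    |P|=2: 15 collections, coeffs (), (), (), (1), (1), (1), (1), (1), (1), (1,1), (1,1), (1,2), (1,2), (1,3), (2)
    |P|=3: 1 collection, coeffs (1)


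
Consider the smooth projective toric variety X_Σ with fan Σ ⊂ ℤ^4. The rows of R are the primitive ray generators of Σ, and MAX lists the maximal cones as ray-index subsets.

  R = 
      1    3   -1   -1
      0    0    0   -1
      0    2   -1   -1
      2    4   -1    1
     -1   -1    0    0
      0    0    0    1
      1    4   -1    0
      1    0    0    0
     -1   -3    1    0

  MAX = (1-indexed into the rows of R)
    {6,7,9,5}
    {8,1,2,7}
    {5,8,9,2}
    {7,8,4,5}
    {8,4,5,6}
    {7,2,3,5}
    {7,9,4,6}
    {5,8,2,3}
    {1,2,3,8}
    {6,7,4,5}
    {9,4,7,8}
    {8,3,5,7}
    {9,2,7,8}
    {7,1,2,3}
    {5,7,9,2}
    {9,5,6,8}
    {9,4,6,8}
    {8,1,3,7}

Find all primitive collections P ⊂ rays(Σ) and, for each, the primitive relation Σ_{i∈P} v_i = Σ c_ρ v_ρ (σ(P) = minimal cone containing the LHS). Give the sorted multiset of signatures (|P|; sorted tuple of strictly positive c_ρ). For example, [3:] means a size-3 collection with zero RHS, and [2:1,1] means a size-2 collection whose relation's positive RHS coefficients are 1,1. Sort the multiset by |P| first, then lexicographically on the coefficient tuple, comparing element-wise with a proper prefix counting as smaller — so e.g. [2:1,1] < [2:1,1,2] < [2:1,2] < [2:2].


|primitive collections| = 14. Relations:

  P = {2,6}:  v_{2} + v_{6} = 0  ⟹  sig = [2:]
  P = {1,5}:  v_{1} + v_{5} = v_{3}  ⟹  sig = [2:1]
  P = {1,9}:  v_{1} + v_{9} = v_{2}  ⟹  sig = [2:1]
  P = {2,4}:  v_{2} + v_{4} = v_{7} + v_{8}  ⟹  sig = [2:1,1]
  P = {3,9}:  v_{3} + v_{9} = v_{2} + v_{5}  ⟹  sig = [2:1,1]
  P = {1,6}:  v_{1} + v_{6} = v_{5} + v_{7} + v_{8}  ⟹  sig = [2:1,1,1]
  P = {3,6}:  v_{3} + v_{6} = 2·v_{5} + v_{7} + v_{8}  ⟹  sig = [2:1,1,2]
  P = {1,4}:  v_{1} + v_{4} = v_{5} + 2·v_{7} + 2·v_{8}  ⟹  sig = [2:1,2,2]
  P = {3,4}:  v_{3} + v_{4} = 2·v_{5} + 2·v_{7} + 2·v_{8}  ⟹  sig = [2:2,2,2]
  P = {4,5,9}:  v_{4} + v_{5} + v_{9} = v_{6}  ⟹  sig = [3:1]
  P = {6,7,8}:  v_{6} + v_{7} + v_{8} = v_{4}  ⟹  sig = [3:1]
  P = {5,7,8,9}:  v_{5} + v_{7} + v_{8} + v_{9} = 0  ⟹  sig = [4:]
  P = {2,5,7,8}:  v_{2} + v_{5} + v_{7} + v_{8} = v_{1}  ⟹  sig = [4:1]
  P = {2,3,7,8}:  v_{2} + v_{3} + v_{7} + v_{8} = 2·v_{1}  ⟹  sig = [4:2]

so the primitive-relation signature multiset is
{ [2:],  [2:1] ×2,  [2:1,1] ×2,  [2:1,1,1],  [2:1,1,2],  [2:1,2,2],  [2:2,2,2],  [3:1] ×2,  [4:],  [4:1],  [4:2] }


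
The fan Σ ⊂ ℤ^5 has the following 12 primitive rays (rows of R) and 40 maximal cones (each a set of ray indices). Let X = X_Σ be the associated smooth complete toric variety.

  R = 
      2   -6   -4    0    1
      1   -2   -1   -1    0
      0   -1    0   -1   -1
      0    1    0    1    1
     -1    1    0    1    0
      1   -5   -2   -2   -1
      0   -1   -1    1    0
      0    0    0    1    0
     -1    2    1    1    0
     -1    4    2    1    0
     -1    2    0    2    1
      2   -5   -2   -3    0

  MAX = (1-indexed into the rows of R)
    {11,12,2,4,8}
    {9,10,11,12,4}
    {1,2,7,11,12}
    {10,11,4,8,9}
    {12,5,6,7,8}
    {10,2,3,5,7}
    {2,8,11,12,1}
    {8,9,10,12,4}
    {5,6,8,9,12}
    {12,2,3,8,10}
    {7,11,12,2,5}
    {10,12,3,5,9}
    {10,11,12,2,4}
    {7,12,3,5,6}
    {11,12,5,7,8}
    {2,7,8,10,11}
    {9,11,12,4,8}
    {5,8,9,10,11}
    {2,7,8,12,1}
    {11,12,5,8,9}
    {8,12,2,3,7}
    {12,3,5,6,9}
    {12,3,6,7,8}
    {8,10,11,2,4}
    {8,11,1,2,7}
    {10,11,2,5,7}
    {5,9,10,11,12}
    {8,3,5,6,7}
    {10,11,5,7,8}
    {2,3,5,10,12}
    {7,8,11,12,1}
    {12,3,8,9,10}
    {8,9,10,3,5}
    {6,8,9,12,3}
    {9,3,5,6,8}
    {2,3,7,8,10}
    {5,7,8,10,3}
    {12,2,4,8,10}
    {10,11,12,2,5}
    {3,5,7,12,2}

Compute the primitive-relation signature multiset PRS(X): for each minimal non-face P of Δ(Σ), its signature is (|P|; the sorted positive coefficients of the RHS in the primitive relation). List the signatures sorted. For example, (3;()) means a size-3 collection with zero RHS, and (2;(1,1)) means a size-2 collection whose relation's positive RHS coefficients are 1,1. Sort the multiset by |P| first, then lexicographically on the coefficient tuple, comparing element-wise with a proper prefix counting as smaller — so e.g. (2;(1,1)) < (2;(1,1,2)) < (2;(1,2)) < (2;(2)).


|primitive collections| = 22. Relations:

  P = {2,9}:  v_{2} + v_{9} = 0  →  sig = (2;())
  P = {3,4}:  v_{3} + v_{4} = 0  →  sig = (2;())
  P = {3,11}:  v_{3} + v_{11} = v_{5}  →  sig = (2;(1))
  P = {4,5}:  v_{4} + v_{5} = v_{11}  →  sig = (2;(1))
  P = {6,10}:  v_{6} + v_{10} = v_{3}  →  sig = (2;(1))
  P = {7,9}:  v_{7} + v_{9} = v_{5} + v_{8}  →  sig = (2;(1,1))
  P = {2,6}:  v_{2} + v_{6} = v_{3} + v_{7} + v_{12}  →  sig = (2;(1,1,1))
  P = {4,6}:  v_{4} + v_{6} = v_{5} + v_{8} + v_{12}  →  sig = (2;(1,1,1))
  P = {4,7}:  v_{4} + v_{7} = v_{2} + v_{8} + v_{11}  →  sig = (2;(1,1,1))
  P = {1,9}:  v_{1} + v_{9} = v_{7} + v_{8} + v_{11} + v_{12}  →  sig = (2;(1,1,1,1))
  P = {1,5}:  v_{1} + v_{5} = 2·v_{7} + v_{11} + v_{12}  →  sig = (2;(1,1,2))
  P = {1,10}:  v_{1} + v_{10} = 2·v_{2} + v_{8} + v_{11}  →  sig = (2;(1,1,2))
  P = {6,11}:  v_{6} + v_{11} = 2·v_{5} + v_{8} + v_{12}  →  sig = (2;(1,1,2))
  P = {1,6}:  v_{1} + v_{6} = v_{5} + 2·v_{7} + v_{8} + 2·v_{12}  →  sig = (2;(1,1,2,2))
  P = {1,3}:  v_{1} + v_{3} = 2·v_{7} + v_{12}  →  sig = (2;(1,2))
  P = {1,4}:  v_{1} + v_{4} = 2·v_{2} + 2·v_{8} + 2·v_{11} + v_{12}  →  sig = (2;(1,2,2,2))
  P = {2,5,8}:  v_{2} + v_{5} + v_{8} = v_{7}  →  sig = (3;(1))
  P = {7,10,12}:  v_{7} + v_{10} + v_{12} = v_{2}  →  sig = (3;(1))
  P = {5,8,10,12}:  v_{5} + v_{8} + v_{10} + v_{12} = 0  →  sig = (4;())
  P = {3,5,8,12}:  v_{3} + v_{5} + v_{8} + v_{12} = v_{6}  →  sig = (4;(1))
  P = {8,10,11,12}:  v_{8} + v_{10} + v_{11} + v_{12} = v_{4}  →  sig = (4;(1))
  P = {2,7,8,11,12}:  v_{2} + v_{7} + v_{8} + v_{11} + v_{12} = v_{1}  →  sig = (5;(1))

so the primitive-relation signature multiset is
    |P|=2: 16 collections, coeffs (), (), (1), (1), (1), (1,1), (1,1,1), (1,1,1), (1,1,1), (1,1,1,1), (1,1,2), (1,1,2), (1,1,2), (1,1,2,2), (1,2), (1,2,2,2)
    |P|=3: 2 collections, coeffs (1), (1)
    |P|=4: 3 collections, coeffs (), (1), (1)
    |P|=5: 1 collection, coeffs (1)


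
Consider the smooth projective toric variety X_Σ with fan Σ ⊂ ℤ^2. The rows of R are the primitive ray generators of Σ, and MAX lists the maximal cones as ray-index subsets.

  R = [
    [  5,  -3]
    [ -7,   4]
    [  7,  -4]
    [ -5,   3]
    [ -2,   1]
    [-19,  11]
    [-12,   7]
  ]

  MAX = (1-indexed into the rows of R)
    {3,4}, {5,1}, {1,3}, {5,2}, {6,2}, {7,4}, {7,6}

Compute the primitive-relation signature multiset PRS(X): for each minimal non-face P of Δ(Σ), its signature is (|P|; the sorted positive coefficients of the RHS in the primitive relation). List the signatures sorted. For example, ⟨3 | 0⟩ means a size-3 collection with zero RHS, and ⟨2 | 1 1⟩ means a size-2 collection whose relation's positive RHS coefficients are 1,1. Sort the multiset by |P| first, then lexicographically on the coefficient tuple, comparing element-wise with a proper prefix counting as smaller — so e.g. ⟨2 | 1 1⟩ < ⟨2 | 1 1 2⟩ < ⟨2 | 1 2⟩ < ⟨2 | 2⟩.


Primitive collections (14):

  P={1,4}:  v_{1} + v_{4} = 0  ⟹  sig = ⟨2 | 0⟩
  P={2,3}:  v_{2} + v_{3} = 0  ⟹  sig = ⟨2 | 0⟩
  P={1,2}:  v_{1} + v_{2} = v_{5}  ⟹  sig = ⟨2 | 1⟩
  P={1,7}:  v_{1} + v_{7} = v_{2}  ⟹  sig = ⟨2 | 1⟩
  P={2,4}:  v_{2} + v_{4} = v_{7}  ⟹  sig = ⟨2 | 1⟩
  P={2,7}:  v_{2} + v_{7} = v_{6}  ⟹  sig = ⟨2 | 1⟩
  P={3,5}:  v_{3} + v_{5} = v_{1}  ⟹  sig = ⟨2 | 1⟩
  P={3,6}:  v_{3} + v_{6} = v_{7}  ⟹  sig = ⟨2 | 1⟩
  P={3,7}:  v_{3} + v_{7} = v_{4}  ⟹  sig = ⟨2 | 1⟩
  P={4,5}:  v_{4} + v_{5} = v_{2}  ⟹  sig = ⟨2 | 1⟩
  P={1,6}:  v_{1} + v_{6} = 2·v_{2}  ⟹  sig = ⟨2 | 2⟩
  P={4,6}:  v_{4} + v_{6} = 2·v_{7}  ⟹  sig = ⟨2 | 2⟩
  P={5,7}:  v_{5} + v_{7} = 2·v_{2}  ⟹  sig = ⟨2 | 2⟩
  P={5,6}:  v_{5} + v_{6} = 3·v_{2}  ⟹  sig = ⟨2 | 3⟩

so the primitive-relation signature multiset is
[⟨2 | 0⟩, ⟨2 | 0⟩, ⟨2 | 1⟩, ⟨2 | 1⟩, ⟨2 | 1⟩, ⟨2 | 1⟩, ⟨2 | 1⟩, ⟨2 | 1⟩, ⟨2 | 1⟩, ⟨2 | 1⟩, ⟨2 | 2⟩, ⟨2 | 2⟩, ⟨2 | 2⟩, ⟨2 | 3⟩]


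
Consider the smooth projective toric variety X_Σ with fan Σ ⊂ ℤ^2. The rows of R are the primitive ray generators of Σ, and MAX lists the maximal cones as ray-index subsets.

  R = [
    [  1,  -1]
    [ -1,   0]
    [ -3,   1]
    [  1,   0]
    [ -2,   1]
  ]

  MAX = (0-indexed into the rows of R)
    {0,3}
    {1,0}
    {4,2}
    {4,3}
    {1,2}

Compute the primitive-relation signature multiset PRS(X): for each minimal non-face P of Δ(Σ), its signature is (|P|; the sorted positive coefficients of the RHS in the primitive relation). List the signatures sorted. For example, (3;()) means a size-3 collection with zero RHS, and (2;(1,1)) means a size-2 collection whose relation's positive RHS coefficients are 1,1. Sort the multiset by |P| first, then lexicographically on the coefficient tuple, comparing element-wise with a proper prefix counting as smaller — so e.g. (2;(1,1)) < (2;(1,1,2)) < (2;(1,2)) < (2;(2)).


Primitive collections (5):

  P={1,3}:  v_{1} + v_{3} = 0  so sig = (2;())
  P={0,4}:  v_{0} + v_{4} = v_{1}  so sig = (2;(1))
  P={1,4}:  v_{1} + v_{4} = v_{2}  so sig = (2;(1))
  P={2,3}:  v_{2} + v_{3} = v_{4}  so sig = (2;(1))
  P={0,2}:  v_{0} + v_{2} = 2·v_{1}  so sig = (2;(2))

Sorted signature multiset PRS(X):
{ (2;()),  (2;(1)) ×3,  (2;(2)) }


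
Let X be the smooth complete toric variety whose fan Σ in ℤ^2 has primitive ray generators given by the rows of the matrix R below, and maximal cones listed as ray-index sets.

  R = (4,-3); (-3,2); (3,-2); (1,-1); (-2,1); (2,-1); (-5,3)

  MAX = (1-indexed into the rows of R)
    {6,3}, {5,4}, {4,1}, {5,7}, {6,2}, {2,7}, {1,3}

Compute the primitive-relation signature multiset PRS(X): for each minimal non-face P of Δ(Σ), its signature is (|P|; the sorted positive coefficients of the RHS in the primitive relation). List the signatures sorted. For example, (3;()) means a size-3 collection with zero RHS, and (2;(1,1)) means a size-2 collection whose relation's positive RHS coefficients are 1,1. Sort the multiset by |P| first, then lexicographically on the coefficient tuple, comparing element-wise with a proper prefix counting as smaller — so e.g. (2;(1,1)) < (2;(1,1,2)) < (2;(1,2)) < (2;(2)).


Δ(Σ) — 7 vertices, 14 min non-faces:

  P = {2,3}:  v_{2} + v_{3} = 0  ⟹  sig = (2;())
  P = {5,6}:  v_{5} + v_{6} = 0  ⟹  sig = (2;())
  P = {1,2}:  v_{1} + v_{2} = v_{4}  ⟹  sig = (2;(1))
  P = {2,4}:  v_{2} + v_{4} = v_{5}  ⟹  sig = (2;(1))
  P = {2,5}:  v_{2} + v_{5} = v_{7}  ⟹  sig = (2;(1))
  P = {3,4}:  v_{3} + v_{4} = v_{1}  ⟹  sig = (2;(1))
  P = {3,5}:  v_{3} + v_{5} = v_{4}  ⟹  sig = (2;(1))
  P = {3,7}:  v_{3} + v_{7} = v_{5}  ⟹  sig = (2;(1))
  P = {4,6}:  v_{4} + v_{6} = v_{3}  ⟹  sig = (2;(1))
  P = {6,7}:  v_{6} + v_{7} = v_{2}  ⟹  sig = (2;(1))
  P = {1,7}:  v_{1} + v_{7} = v_{4} + v_{5}  ⟹  sig = (2;(1,1))
  P = {1,5}:  v_{1} + v_{5} = 2·v_{4}  ⟹  sig = (2;(2))
  P = {1,6}:  v_{1} + v_{6} = 2·v_{3}  ⟹  sig = (2;(2))
  P = {4,7}:  v_{4} + v_{7} = 2·v_{5}  ⟹  sig = (2;(2))

Signatures (|P|; sorted positive RHS coefficients), sorted:
    |P|=2: 14 collections, coeffs (), (), (1), (1), (1), (1), (1), (1), (1), (1), (1,1), (2), (2), (2)


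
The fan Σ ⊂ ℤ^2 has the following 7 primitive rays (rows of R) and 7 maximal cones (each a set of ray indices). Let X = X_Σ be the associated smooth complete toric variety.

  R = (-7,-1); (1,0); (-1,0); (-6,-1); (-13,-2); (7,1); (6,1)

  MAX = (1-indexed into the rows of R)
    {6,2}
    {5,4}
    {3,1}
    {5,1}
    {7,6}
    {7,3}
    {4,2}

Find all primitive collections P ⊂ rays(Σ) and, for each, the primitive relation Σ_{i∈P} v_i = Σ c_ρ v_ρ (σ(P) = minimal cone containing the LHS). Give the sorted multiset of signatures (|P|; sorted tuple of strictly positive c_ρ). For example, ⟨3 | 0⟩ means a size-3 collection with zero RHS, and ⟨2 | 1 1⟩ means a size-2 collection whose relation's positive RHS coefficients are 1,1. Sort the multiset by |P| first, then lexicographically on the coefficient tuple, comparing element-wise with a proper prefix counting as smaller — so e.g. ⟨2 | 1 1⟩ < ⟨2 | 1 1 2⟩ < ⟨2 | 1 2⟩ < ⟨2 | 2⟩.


14 minimal non-faces of Δ(Σ) (on 7 rays):

  P={1,6}:  v_{1} + v_{6} = 0  →  sig = ⟨2 | 0⟩
  P={2,3}:  v_{2} + v_{3} = 0  →  sig = ⟨2 | 0⟩
  P={4,7}:  v_{4} + v_{7} = 0  →  sig = ⟨2 | 0⟩
  P={1,2}:  v_{1} + v_{2} = v_{4}  →  sig = ⟨2 | 1⟩
  P={1,4}:  v_{1} + v_{4} = v_{5}  →  sig = ⟨2 | 1⟩
  P={1,7}:  v_{1} + v_{7} = v_{3}  →  sig = ⟨2 | 1⟩
  P={2,7}:  v_{2} + v_{7} = v_{6}  →  sig = ⟨2 | 1⟩
  P={3,4}:  v_{3} + v_{4} = v_{1}  →  sig = ⟨2 | 1⟩
  P={3,6}:  v_{3} + v_{6} = v_{7}  →  sig = ⟨2 | 1⟩
  P={4,6}:  v_{4} + v_{6} = v_{2}  →  sig = ⟨2 | 1⟩
  P={5,6}:  v_{5} + v_{6} = v_{4}  →  sig = ⟨2 | 1⟩
  P={5,7}:  v_{5} + v_{7} = v_{1}  →  sig = ⟨2 | 1⟩
  P={2,5}:  v_{2} + v_{5} = 2·v_{4}  →  sig = ⟨2 | 2⟩
  P={3,5}:  v_{3} + v_{5} = 2·v_{1}  →  sig = ⟨2 | 2⟩

so the primitive-relation signature multiset is
    ⟨2 | 0⟩
    ⟨2 | 0⟩
    ⟨2 | 0⟩
    ⟨2 | 1⟩
    ⟨2 | 1⟩
    ⟨2 | 1⟩
    ⟨2 | 1⟩
    ⟨2 | 1⟩
    ⟨2 | 1⟩
    ⟨2 | 1⟩
    ⟨2 | 1⟩
    ⟨2 | 1⟩
    ⟨2 | 2⟩
    ⟨2 | 2⟩
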